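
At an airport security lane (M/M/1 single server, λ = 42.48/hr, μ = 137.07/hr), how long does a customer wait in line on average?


ρ = 42.48/137.07 = 0.3099
Wq = ρ/(μ−λ) = 0.3099/(137.07 − 42.48) = 0.3099/94.59 = 0.003276 hr

Final: 0.003276 hr


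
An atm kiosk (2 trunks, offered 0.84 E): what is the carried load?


B(2,0.84) = 0.160890 (Erlang-B)
Carried load = a(1 − B) = 0.84·(1 − 0.160890) = 0.84·0.839110 = 0.7049 E

Final: 0.7049 Erlangs


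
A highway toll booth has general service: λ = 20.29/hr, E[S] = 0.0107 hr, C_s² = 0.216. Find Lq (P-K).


ρ = λ·E[S] = 20.29·0.0107 = 0.2171
Lq = ρ²(1+C_s²)/(2(1−ρ)) = 0.04713·(1+0.216)/(2·0.7829)
= 0.04713·1.2160/1.5658 = 0.03660

Final: 0.03660


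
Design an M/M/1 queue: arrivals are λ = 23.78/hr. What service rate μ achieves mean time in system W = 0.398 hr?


W = 1/(μ−λ) ⇒ μ − λ = 1/W = 1/0.398 = 2.5126
μ = λ + 1/W = 23.78 + 2.5126 = 26.2926 per hr

Final: 26.2926 /hr


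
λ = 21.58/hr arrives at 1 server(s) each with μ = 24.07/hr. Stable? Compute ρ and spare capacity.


Total capacity cμ = 1·24.07 = 24.07/hr
ρ = λ/(cμ) = 21.58/24.07 = 0.8966
Stable ⇔ ρ < 1: YES
Spare capacity = cμ − λ = 24.07 − 21.58 = 2.49/hr

Final: ρ = 0.8966; stable; margin = 2.49/hr


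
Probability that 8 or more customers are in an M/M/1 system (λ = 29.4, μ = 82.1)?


ρ = 29.4/82.1 = 0.3581
P(N ≥ n) = ρ^n = 0.3581^8 = 0.0002704

Final: 0.0002704


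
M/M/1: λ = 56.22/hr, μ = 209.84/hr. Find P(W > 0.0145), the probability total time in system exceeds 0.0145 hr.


W ~ Exponential(μ−λ) for M/M/1.
μ − λ = 209.84 − 56.22 = 153.6200
P(W > t) = e^{−(μ−λ)t} = e^{−2.2275} = 0.107799

Final: 0.107799


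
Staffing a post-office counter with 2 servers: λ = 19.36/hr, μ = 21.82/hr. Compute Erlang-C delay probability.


a = λ/μ = 0.8873; ρ = a/2 = 0.4436
P₀ = 0.385397 (from M/M/c formula)
C(c,a) = [a^c/(c!(1−ρ))]·P₀ = [0.78723/(2·0.5564)]·0.385397
= 0.70747·0.385397 = 0.272656

Final: 0.272656


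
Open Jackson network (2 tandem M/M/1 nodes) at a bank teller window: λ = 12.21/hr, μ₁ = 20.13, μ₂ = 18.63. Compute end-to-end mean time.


Each node sees arrival rate λ = 12.21/hr (tandem ⇒ throughput preserved).
W₁ = 1/(μ₁−λ) = 1/(20.13−12.21) = 0.12626 hr
W₂ = 1/(μ₂−λ) = 1/(18.63−12.21) = 0.15576 hr
W_total = W₁ + W₂ = 0.12626 + 0.15576 = 0.28203 hr

Final: 0.28203 hr


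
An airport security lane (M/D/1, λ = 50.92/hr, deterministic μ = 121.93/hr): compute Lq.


ρ = 50.92/121.93 = 0.4176
M/D/1: Lq = ρ²/(2(1−ρ)) = 0.1744/(2·0.5824) = 0.14973

Final: 0.14973


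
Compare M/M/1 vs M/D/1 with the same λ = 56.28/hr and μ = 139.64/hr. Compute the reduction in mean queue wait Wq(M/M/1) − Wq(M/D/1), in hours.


ρ = 56.28/139.64 = 0.4030
Wq(M/M/1) = ρ/(μ−λ) = 0.4030/83.36 = 0.004835 hr
Wq(M/D/1) = ρ/(2(μ−λ)) = 0.002417 hr
Savings = 0.004835 − 0.002417 = 0.002417 hr

Final: 0.002417 hr


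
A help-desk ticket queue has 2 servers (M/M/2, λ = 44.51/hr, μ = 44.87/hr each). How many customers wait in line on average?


a = λ/μ = 0.9920; ρ = a/2 = 0.4960
P₀ = 0.336909
Lq = P₀·a^c·ρ / (c!·(1−ρ)²) = 0.336909·0.98402·0.4960/(2·0.25403)
= 0.32365

Final: 0.32365


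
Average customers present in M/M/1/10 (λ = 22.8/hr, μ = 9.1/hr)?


ρ = 22.8/9.1 = 2.5055
L = ρ[1 − (K+1)ρ^K + Kρ^(K+1)] / [(1−ρ)(1−ρ^(K+1))]
Numerator: 2.5055·(1 − 11·9748.427066 + 10·24424.630450) = 343289.344459
Denominator: (-1.5055)·(-24423.630450) = 36769.641447
L = 343289.344459/36769.641447 = 9.3362

Final: 9.3362


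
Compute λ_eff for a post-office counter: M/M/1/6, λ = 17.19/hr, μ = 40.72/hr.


ρ = 0.4222; P_K = (1−ρ)ρ^6/(1−ρ^7) = 0.003278
λ_eff = λ(1 − P_K) = 17.19·(1 − 0.003278) = 17.19·0.996722 = 17.1336 /hr

Final: 17.1336 /hr


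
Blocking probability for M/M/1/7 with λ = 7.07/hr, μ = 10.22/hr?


ρ = λ/μ = 7.07/10.22 = 0.6918
P_K = (1−ρ)ρ^K/(1−ρ^(K+1)) = (0.3082·0.075819)/(1 − 0.052450)
= 0.023369/0.947550 = 0.024663

Final: 0.024663


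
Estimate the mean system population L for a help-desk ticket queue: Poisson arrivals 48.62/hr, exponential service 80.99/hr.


ρ = λ/μ = 48.62/80.99 = 0.6003
L = ρ/(1−ρ) = 0.6003/(1 − 0.6003) = 0.6003/0.3997 = 1.5020

Final: 1.5020


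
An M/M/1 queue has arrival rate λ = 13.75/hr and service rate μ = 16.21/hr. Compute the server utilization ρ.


ρ = λ/μ = 13.75/16.21 = 0.8482

Final: 0.8482


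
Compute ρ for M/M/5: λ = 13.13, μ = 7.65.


ρ = λ/(cμ) = 13.13/(5·7.65) = 13.13/38.25 = 0.3433

Final: 0.3433


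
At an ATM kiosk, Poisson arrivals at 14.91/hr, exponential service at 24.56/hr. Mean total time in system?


W = 1/(μ−λ) = 1/(24.56 − 14.91) = 1/9.65 = 0.1036 hr

Final: 0.1036 hr


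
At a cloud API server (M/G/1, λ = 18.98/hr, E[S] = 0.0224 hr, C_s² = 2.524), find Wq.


ρ = λ·E[S] = 18.98·0.0224 = 0.4252
E[S²] = E[S]²(1+C_s²) = 0.0224²·(1+2.524) = 0.001768
Wq = λ·E[S²]/(2(1−ρ)) = 18.98·0.001768/(2·0.5748) = 0.02919 hr

Final: 0.02919 hr


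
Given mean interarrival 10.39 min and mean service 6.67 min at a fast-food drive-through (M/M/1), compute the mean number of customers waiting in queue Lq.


λ = 60/10.39 = 5.7748 /hr
μ = 60/6.67 = 8.9955 /hr
ρ = λ/μ = 5.7748/8.9955 = 0.6420
Lq = ρ²/(1−ρ) = 0.4121/0.3580 = 1.1510

Final: 1.1510


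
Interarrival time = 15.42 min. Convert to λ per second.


λ = 1/(interarrival time) in consistent units.
1 second = 0.0166667 min, so λ = 0.0166667/15.42 = 0.001081 per second

Final: 0.001081 /sec


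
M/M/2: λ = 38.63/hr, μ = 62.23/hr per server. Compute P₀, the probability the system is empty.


a = λ/μ = 38.63/62.23 = 0.6208; ρ = a/c = 0.3104
Σ_{k=0}^{1} a^k/k! (terms k=0..1) = 1.00000 + 0.62076 = 1.62076
Tail: a^2/(2!(1−ρ)) = 0.38535/(2·0.6896) = 0.27939
P₀ = 1/(1.62076 + 0.27939) = 1/1.90015 = 0.526274

Final: 0.526274


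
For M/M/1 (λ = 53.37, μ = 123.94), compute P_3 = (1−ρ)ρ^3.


ρ = 53.37/123.94 = 0.4306
P_n = (1−ρ)·ρ^n = (1 − 0.4306)·0.4306^3 = 0.5694·0.079847 = 0.045464

Final: 0.045464


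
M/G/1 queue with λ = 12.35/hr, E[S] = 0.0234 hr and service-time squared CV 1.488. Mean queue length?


ρ = λ·E[S] = 12.35·0.0234 = 0.2890
Lq = ρ²(1+C_s²)/(2(1−ρ)) = 0.08352·(1+1.488)/(2·0.7110)
= 0.08352·2.4880/1.4220 = 0.14612

Final: 0.14612


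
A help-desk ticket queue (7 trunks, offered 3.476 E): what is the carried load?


B(7,3.476) = 0.038626 (Erlang-B)
Carried load = a(1 − B) = 3.476·(1 − 0.038626) = 3.476·0.961374 = 3.3417 E

Final: 3.3417 Erlangs


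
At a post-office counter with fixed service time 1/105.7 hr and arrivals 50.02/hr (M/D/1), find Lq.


ρ = 50.02/105.7 = 0.4732
M/D/1: Lq = ρ²/(2(1−ρ)) = 0.2239/(2·0.5268) = 0.21256

Final: 0.21256


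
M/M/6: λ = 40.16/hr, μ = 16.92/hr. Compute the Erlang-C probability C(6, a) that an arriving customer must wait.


a = λ/μ = 2.3735; ρ = a/6 = 0.3956
P₀ = 0.092765 (from M/M/c formula)
C(c,a) = [a^c/(c!(1−ρ))]·P₀ = [178.79694/(720·0.6044)]·0.092765
= 0.41086·0.092765 = 0.038113

Final: 0.038113


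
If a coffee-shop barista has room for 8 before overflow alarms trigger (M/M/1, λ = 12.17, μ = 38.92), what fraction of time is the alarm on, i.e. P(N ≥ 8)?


ρ = 12.17/38.92 = 0.3127
P(N ≥ n) = ρ^n = 0.3127^8 = 0.00009140

Final: 0.00009140


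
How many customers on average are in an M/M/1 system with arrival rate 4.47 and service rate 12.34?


ρ = λ/μ = 4.47/12.34 = 0.3622
L = ρ/(1−ρ) = 0.3622/(1 − 0.3622) = 0.3622/0.6378 = 0.5680

Final: 0.5680


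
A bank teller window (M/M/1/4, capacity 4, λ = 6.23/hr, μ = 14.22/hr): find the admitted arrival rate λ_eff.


ρ = 0.4381; P_K = (1−ρ)ρ^4/(1−ρ^5) = 0.021041
λ_eff = λ(1 − P_K) = 6.23·(1 − 0.021041) = 6.23·0.978959 = 6.0989 /hr

Final: 6.0989 /hr


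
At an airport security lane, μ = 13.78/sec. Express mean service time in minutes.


Mean service time = 1/μ = 1/13.78 second = 0.07257 second
In minutes: 0.07257 × 0.0166667 = 0.001209 min

Final: 0.001209 min


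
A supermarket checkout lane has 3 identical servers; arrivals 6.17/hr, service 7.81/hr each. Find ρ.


ρ = λ/(cμ) = 6.17/(3·7.81) = 6.17/23.43 = 0.2633

Final: 0.2633


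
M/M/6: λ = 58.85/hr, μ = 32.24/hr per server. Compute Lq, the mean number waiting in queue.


a = λ/μ = 1.8254; ρ = a/6 = 0.3042
P₀ = 0.161021
Lq = P₀·a^c·ρ / (c!·(1−ρ)²) = 0.161021·36.99207·0.3042/(720·0.48410)
= 0.005199

Final: 0.005199


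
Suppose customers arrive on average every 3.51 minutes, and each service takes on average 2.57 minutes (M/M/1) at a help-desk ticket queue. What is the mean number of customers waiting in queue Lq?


λ = 60/3.51 = 17.0940 /hr
μ = 60/2.57 = 23.3463 /hr
ρ = λ/μ = 17.0940/23.3463 = 0.7322
Lq = ρ²/(1−ρ) = 0.5361/0.2678 = 2.0018

Final: 2.0018


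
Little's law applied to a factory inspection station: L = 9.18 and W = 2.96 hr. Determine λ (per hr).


λ = L/W = 9.18/2.96 = 3.1014 /hr

Final: 3.1014 /hr


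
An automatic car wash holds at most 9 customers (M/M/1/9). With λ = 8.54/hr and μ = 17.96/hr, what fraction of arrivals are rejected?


ρ = λ/μ = 8.54/17.96 = 0.4755
P_K = (1−ρ)ρ^K/(1−ρ^(K+1)) = (0.5245·0.001243)/(1 − 0.0005909)
= 0.0006518/0.999409 = 0.0006522

Final: 0.0006522


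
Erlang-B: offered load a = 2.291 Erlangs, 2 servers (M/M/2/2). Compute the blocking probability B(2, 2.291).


B(c,a) = (a^c/c!) / Σ_{k=0}^{c} a^k/k!
a^2/2! = 2.624340
Σ terms (k=0..2): 1.00000 + 2.29100 + 2.62434 = 5.915340
B = 2.624340/5.915340 = 0.443650

Final: 0.443650


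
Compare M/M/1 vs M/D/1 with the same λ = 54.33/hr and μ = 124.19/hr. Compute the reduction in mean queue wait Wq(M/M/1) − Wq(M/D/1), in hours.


ρ = 54.33/124.19 = 0.4375
Wq(M/M/1) = ρ/(μ−λ) = 0.4375/69.86 = 0.006262 hr
Wq(M/D/1) = ρ/(2(μ−λ)) = 0.003131 hr
Savings = 0.006262 − 0.003131 = 0.003131 hr

Final: 0.003131 hr


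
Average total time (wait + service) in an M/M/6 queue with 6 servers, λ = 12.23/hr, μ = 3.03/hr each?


a = 4.0363; ρ = 0.6727; P₀ = 0.016005
Lq = P₀·a^c·ρ/(c!(1−ρ)²) = 0.60370
Wq = Lq/λ = 0.60370/12.23 = 0.04936 hr
W = Wq + 1/μ = 0.04936 + 0.33003 = 0.37940 hr

Final: 0.37940 hr


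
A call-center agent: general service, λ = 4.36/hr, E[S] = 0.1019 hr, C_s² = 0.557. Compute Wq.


ρ = λ·E[S] = 4.36·0.1019 = 0.4443
E[S²] = E[S]²(1+C_s²) = 0.1019²·(1+0.557) = 0.016167
Wq = λ·E[S²]/(2(1−ρ)) = 4.36·0.016167/(2·0.5557) = 0.06342 hr

Final: 0.06342 hr


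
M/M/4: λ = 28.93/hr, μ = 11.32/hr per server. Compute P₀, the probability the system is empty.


a = λ/μ = 28.93/11.32 = 2.5557; ρ = a/c = 0.6389
Σ_{k=0}^{3} a^k/k! (terms k=0..3) = 1.00000 + 2.55565 + 3.26568 + 2.78198 = 9.60332
Tail: a^4/(4!(1−ρ)) = 42.65874/(24·0.3611) = 4.92250
P₀ = 1/(9.60332 + 4.92250) = 1/14.52582 = 0.068843

Final: 0.068843


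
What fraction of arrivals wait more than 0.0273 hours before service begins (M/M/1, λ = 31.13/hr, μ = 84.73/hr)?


ρ = 31.13/84.73 = 0.3674
P(Wq > t) = ρ·e^{−(μ−λ)t} = 0.3674·e^{−1.4633}
= 0.3674·0.231476 = 0.085045

Final: 0.085045


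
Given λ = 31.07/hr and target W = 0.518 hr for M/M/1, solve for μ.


W = 1/(μ−λ) ⇒ μ − λ = 1/W = 1/0.518 = 1.9305
μ = λ + 1/W = 31.07 + 1.9305 = 33.0005 per hr

Final: 33.0005 /hr


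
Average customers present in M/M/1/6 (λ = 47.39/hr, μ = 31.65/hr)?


ρ = 47.39/31.65 = 1.4973
L = ρ[1 − (K+1)ρ^K + Kρ^(K+1)] / [(1−ρ)(1−ρ^(K+1))]
Numerator: 1.4973·(1 − 7·11.268808 + 6·16.872948) = 34.971323
Denominator: (-0.4973)·(-15.872948) = 7.893845
L = 34.971323/7.893845 = 4.4302

Final: 4.4302


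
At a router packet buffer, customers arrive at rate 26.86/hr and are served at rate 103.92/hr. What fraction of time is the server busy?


ρ = λ/μ = 26.86/103.92 = 0.2585

Final: 0.2585


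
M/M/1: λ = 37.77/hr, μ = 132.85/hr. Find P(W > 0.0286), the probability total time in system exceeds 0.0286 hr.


W ~ Exponential(μ−λ) for M/M/1.
μ − λ = 132.85 − 37.77 = 95.0800
P(W > t) = e^{−(μ−λ)t} = e^{−2.7193} = 0.065922

Final: 0.065922


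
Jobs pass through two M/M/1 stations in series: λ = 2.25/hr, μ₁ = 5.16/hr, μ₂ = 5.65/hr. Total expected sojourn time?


Each node sees arrival rate λ = 2.25/hr (tandem ⇒ throughput preserved).
W₁ = 1/(μ₁−λ) = 1/(5.16−2.25) = 0.34364 hr
W₂ = 1/(μ₂−λ) = 1/(5.65−2.25) = 0.29412 hr
W_total = W₁ + W₂ = 0.34364 + 0.29412 = 0.63776 hr

Final: 0.63776 hr


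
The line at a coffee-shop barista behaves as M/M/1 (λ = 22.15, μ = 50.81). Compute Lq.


ρ = 22.15/50.81 = 0.4359
Lq = ρ²/(1−ρ) = 0.1900/0.5641 = 0.3369

Final: 0.3369


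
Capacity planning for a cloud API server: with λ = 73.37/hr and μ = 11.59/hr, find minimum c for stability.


Stability requires cμ > λ ⇔ c > λ/μ.
λ/μ = 73.37/11.59 = 6.3305
Minimum integer c = ⌊6.3305⌋ + 1 = 7
Check: 7·11.59 = 81.13 > 73.37, while 6·11.59 = 69.54 ≤ 73.37

Final: 7 servers


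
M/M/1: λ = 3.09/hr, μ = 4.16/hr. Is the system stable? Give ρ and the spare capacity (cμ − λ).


Total capacity cμ = 1·4.16 = 4.16/hr
ρ = λ/(cμ) = 3.09/4.16 = 0.7428
Stable ⇔ ρ < 1: YES
Spare capacity = cμ − λ = 4.16 − 3.09 = 1.07/hr

Final: ρ = 0.7428; stable; margin = 1.07/hr


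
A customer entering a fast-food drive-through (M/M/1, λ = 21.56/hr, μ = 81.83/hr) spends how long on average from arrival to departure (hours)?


W = 1/(μ−λ) = 1/(81.83 − 21.56) = 1/60.27 = 0.01659 hr

Final: 0.01659 hr


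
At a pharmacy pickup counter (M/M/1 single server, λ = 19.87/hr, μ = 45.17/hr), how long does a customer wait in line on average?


ρ = 19.87/45.17 = 0.4399
Wq = ρ/(μ−λ) = 0.4399/(45.17 − 19.87) = 0.4399/25.30 = 0.01739 hr

Final: 0.01739 hr


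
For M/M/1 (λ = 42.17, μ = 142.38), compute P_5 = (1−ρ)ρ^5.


ρ = 42.17/142.38 = 0.2962
P_n = (1−ρ)·ρ^n = (1 − 0.2962)·0.2962^5 = 0.7038·0.002279 = 0.001604

Final: 0.001604


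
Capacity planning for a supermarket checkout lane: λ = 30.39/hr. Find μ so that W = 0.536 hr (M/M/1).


W = 1/(μ−λ) ⇒ μ − λ = 1/W = 1/0.536 = 1.8657
μ = λ + 1/W = 30.39 + 1.8657 = 32.2557 per hr

Final: 32.2557 /hr


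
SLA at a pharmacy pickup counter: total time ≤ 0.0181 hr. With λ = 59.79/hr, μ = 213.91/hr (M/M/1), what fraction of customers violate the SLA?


W ~ Exponential(μ−λ) for M/M/1.
μ − λ = 213.91 − 59.79 = 154.1200
P(W > t) = e^{−(μ−λ)t} = e^{−2.7896} = 0.061448

Final: 0.061448


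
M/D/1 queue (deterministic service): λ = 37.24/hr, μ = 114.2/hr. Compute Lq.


ρ = 37.24/114.2 = 0.3261
M/D/1: Lq = ρ²/(2(1−ρ)) = 0.1063/(2·0.6739) = 0.07890

Final: 0.07890


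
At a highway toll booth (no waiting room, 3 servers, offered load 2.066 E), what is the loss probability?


B(c,a) = (a^c/c!) / Σ_{k=0}^{c} a^k/k!
a^3/3! = 1.469737
Σ terms (k=0..3): 1.00000 + 2.06600 + 2.13418 + 1.46974 = 6.669915
B = 1.469737/6.669915 = 0.220353

Final: 0.220353


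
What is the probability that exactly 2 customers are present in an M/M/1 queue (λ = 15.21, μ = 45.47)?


ρ = 15.21/45.47 = 0.3345
P_n = (1−ρ)·ρ^n = (1 − 0.3345)·0.3345^2 = 0.6655·0.111894 = 0.074465

Final: 0.074465


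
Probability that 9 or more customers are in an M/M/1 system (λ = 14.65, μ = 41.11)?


ρ = 14.65/41.11 = 0.3564
P(N ≥ n) = ρ^n = 0.3564^9 = 0.00009269

Final: 0.00009269


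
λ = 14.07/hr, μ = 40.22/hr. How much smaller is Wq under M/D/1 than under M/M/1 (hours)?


ρ = 14.07/40.22 = 0.3498
Wq(M/M/1) = ρ/(μ−λ) = 0.3498/26.15 = 0.01338 hr
Wq(M/D/1) = ρ/(2(μ−λ)) = 0.006689 hr
Savings = 0.01338 − 0.006689 = 0.006689 hr

Final: 0.006689 hr


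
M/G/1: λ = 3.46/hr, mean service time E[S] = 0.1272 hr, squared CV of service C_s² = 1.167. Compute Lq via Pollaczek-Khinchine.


ρ = λ·E[S] = 3.46·0.1272 = 0.4401
Lq = ρ²(1+C_s²)/(2(1−ρ)) = 0.1937·(1+1.167)/(2·0.5599)
= 0.1937·2.1670/1.1198 = 0.37485

Final: 0.37485


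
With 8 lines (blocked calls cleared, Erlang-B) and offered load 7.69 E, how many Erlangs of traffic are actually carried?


B(8,7.69) = 0.218219 (Erlang-B)
Carried load = a(1 − B) = 7.69·(1 − 0.218219) = 7.69·0.781781 = 6.0119 E

Final: 6.0119 Erlangs


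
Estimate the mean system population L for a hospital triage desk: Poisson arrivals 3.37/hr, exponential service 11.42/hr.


ρ = λ/μ = 3.37/11.42 = 0.2951
L = ρ/(1−ρ) = 0.2951/(1 − 0.2951) = 0.2951/0.7049 = 0.4186

Final: 0.4186


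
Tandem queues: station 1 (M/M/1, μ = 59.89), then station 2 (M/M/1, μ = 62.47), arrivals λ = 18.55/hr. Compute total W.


Each node sees arrival rate λ = 18.55/hr (tandem ⇒ throughput preserved).
W₁ = 1/(μ₁−λ) = 1/(59.89−18.55) = 0.02419 hr
W₂ = 1/(μ₂−λ) = 1/(62.47−18.55) = 0.02277 hr
W_total = W₁ + W₂ = 0.02419 + 0.02277 = 0.04696 hr

Final: 0.04696 hr


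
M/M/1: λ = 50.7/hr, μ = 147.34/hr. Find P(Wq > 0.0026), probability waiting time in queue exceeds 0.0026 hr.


ρ = 50.7/147.34 = 0.3441
P(Wq > t) = ρ·e^{−(μ−λ)t} = 0.3441·e^{−0.2513}
= 0.3441·0.777817 = 0.267648

Final: 0.267648


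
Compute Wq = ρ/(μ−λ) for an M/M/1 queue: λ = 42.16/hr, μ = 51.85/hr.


ρ = 42.16/51.85 = 0.8131
Wq = ρ/(μ−λ) = 0.8131/(51.85 − 42.16) = 0.8131/9.69 = 0.08391 hr

Final: 0.08391 hr


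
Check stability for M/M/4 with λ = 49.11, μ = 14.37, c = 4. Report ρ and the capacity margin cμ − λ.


Total capacity cμ = 4·14.37 = 57.48/hr
ρ = λ/(cμ) = 49.11/57.48 = 0.8544
Stable ⇔ ρ < 1: YES
Spare capacity = cμ − λ = 57.48 − 49.11 = 8.37/hr

Final: ρ = 0.8544; stable; margin = 8.37/hr


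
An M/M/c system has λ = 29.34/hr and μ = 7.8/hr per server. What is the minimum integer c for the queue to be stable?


Stability requires cμ > λ ⇔ c > λ/μ.
λ/μ = 29.34/7.8 = 3.7615
Minimum integer c = ⌊3.7615⌋ + 1 = 4
Check: 4·7.8 = 31.20 > 29.34, while 3·7.8 = 23.40 ≤ 29.34

Final: 4 servers


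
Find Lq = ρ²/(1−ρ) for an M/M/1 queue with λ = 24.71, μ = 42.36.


ρ = 24.71/42.36 = 0.5833
Lq = ρ²/(1−ρ) = 0.3403/0.4167 = 0.8167

Final: 0.8167


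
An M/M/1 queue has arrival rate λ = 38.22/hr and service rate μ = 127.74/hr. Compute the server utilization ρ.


ρ = λ/μ = 38.22/127.74 = 0.2992

Final: 0.2992


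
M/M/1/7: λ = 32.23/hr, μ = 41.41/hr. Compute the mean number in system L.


ρ = 32.23/41.41 = 0.7783
L = ρ[1 − (K+1)ρ^K + Kρ^(K+1)] / [(1−ρ)(1−ρ^(K+1))]
Numerator: 0.7783·(1 − 8·0.173016 + 7·0.134661) = 0.434688
Denominator: (0.2217)·(0.865339) = 0.191833
L = 0.434688/0.191833 = 2.2660

Final: 2.2660


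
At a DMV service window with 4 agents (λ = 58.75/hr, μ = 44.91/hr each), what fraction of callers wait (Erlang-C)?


a = λ/μ = 1.3082; ρ = a/4 = 0.3270
P₀ = 0.268942 (from M/M/c formula)
C(c,a) = [a^c/(c!(1−ρ))]·P₀ = [2.92859/(24·0.6730)]·0.268942
= 0.18133·0.268942 = 0.048766

Final: 0.048766


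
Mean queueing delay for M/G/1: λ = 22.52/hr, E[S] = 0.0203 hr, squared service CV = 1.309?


ρ = λ·E[S] = 22.52·0.0203 = 0.4572
E[S²] = E[S]²(1+C_s²) = 0.0203²·(1+1.309) = 0.0009515
Wq = λ·E[S²]/(2(1−ρ)) = 22.52·0.0009515/(2·0.5428) = 0.01974 hr

Final: 0.01974 hr


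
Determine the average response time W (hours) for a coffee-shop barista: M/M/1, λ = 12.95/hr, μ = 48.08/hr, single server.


W = 1/(μ−λ) = 1/(48.08 − 12.95) = 1/35.13 = 0.02847 hr

Final: 0.02847 hr


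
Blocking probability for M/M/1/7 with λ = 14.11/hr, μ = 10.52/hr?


ρ = λ/μ = 14.11/10.52 = 1.3413
P_K = (1−ρ)ρ^K/(1−ρ^(K+1)) = (-0.3413·7.808703)/(1 − 10.473460)
= -2.664757/-9.473460 = 0.281287

Final: 0.281287


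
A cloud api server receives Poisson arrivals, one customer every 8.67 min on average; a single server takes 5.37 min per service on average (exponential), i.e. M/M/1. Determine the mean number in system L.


λ = 60/8.67 = 6.9204 /hr
μ = 60/5.37 = 11.1732 /hr
ρ = λ/μ = 6.9204/11.1732 = 0.6194
L = ρ/(1−ρ) = 0.6194/0.3806 = 1.6273

Final: 1.6273


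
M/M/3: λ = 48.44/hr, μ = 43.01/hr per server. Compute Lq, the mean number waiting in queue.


a = λ/μ = 1.1262; ρ = a/3 = 0.3754
P₀ = 0.318301
Lq = P₀·a^c·ρ / (c!·(1−ρ)²) = 0.318301·1.42858·0.3754/(6·0.39010)
= 0.07293

Final: 0.07293


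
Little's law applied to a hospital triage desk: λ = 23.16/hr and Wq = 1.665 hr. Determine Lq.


Lq = λWq = 23.16·1.665 = 38.5614

Final: 38.5614


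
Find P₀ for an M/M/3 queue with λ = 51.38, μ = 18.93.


a = λ/μ = 51.38/18.93 = 2.7142; ρ = a/c = 0.9047
Σ_{k=0}^{2} a^k/k! (terms k=0..2) = 1.00000 + 2.71421 + 3.68347 = 7.39768
Tail: a^3/(3!(1−ρ)) = 19.99542/(6·0.09526) = 34.98274
P₀ = 1/(7.39768 + 34.98274) = 1/42.38042 = 0.023596

Final: 0.023596


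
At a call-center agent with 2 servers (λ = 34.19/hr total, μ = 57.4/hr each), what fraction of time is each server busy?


ρ = λ/(cμ) = 34.19/(2·57.4) = 34.19/114.80 = 0.2978

Final: 0.2978


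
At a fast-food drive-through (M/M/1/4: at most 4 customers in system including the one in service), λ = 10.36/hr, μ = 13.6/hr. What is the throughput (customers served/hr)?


ρ = 0.7618; P_K = (1−ρ)ρ^4/(1−ρ^5) = 0.107898
λ_eff = λ(1 − P_K) = 10.36·(1 − 0.107898) = 10.36·0.892102 = 9.2422 /hr

Final: 9.2422 /hr


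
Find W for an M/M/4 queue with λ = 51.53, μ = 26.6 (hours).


a = 1.9372; ρ = 0.4843; P₀ = 0.139602
Lq = P₀·a^c·ρ/(c!(1−ρ)²) = 0.14919
Wq = Lq/λ = 0.14919/51.53 = 0.002895 hr
W = Wq + 1/μ = 0.002895 + 0.03759 = 0.04049 hr

Final: 0.04049 hr


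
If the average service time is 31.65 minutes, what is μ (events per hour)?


μ = 1/(service time) in consistent units.
1 hour = 60 min, so μ = 60/31.65 = 1.8957 per hour

Final: 1.8957 /hr


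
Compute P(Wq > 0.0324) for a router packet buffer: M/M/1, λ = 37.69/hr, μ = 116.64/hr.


ρ = 37.69/116.64 = 0.3231
P(Wq > t) = ρ·e^{−(μ−λ)t} = 0.3231·e^{−2.5580}
= 0.3231·0.077461 = 0.025030

Final: 0.025030


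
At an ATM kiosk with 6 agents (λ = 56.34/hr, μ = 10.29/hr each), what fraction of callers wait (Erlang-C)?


a = λ/μ = 5.4752; ρ = a/6 = 0.9125
P₀ = 0.001802 (from M/M/c formula)
C(c,a) = [a^c/(c!(1−ρ))]·P₀ = [26940.69575/(720·0.08746)]·0.001802
= 427.80827·0.001802 = 0.770718

Final: 0.770718


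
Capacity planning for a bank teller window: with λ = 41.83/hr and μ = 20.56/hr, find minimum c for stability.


Stability requires cμ > λ ⇔ c > λ/μ.
λ/μ = 41.83/20.56 = 2.0345
Minimum integer c = ⌊2.0345⌋ + 1 = 3
Check: 3·20.56 = 61.68 > 41.83, while 2·20.56 = 41.12 ≤ 41.83

Final: 3 servers


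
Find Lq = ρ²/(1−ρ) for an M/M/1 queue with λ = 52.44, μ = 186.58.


ρ = 52.44/186.58 = 0.2811
Lq = ρ²/(1−ρ) = 0.07899/0.7189 = 0.1099

Final: 0.1099


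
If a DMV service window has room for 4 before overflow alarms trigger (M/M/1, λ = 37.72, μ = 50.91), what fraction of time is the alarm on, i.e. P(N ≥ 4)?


ρ = 37.72/50.91 = 0.7409
P(N ≥ n) = ρ^n = 0.7409^4 = 0.301352

Final: 0.301352


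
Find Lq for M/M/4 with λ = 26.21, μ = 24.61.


a = λ/μ = 1.0650; ρ = a/4 = 0.2663
P₀ = 0.344053
Lq = P₀·a^c·ρ / (c!·(1−ρ)²) = 0.344053·1.28654·0.2663/(24·0.53838)
= 0.009121

Final: 0.009121


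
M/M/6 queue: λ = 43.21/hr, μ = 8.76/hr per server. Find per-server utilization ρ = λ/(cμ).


ρ = λ/(cμ) = 43.21/(6·8.76) = 43.21/52.56 = 0.8221

Final: 0.8221


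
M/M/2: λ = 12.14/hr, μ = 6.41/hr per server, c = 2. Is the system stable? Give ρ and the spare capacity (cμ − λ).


Total capacity cμ = 2·6.41 = 12.82/hr
ρ = λ/(cμ) = 12.14/12.82 = 0.9470
Stable ⇔ ρ < 1: YES
Spare capacity = cμ − λ = 12.82 − 12.14 = 0.68/hr

Final: ρ = 0.9470; stable; margin = 0.68/hr


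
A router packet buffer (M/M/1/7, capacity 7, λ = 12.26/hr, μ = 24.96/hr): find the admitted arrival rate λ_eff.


ρ = 0.4912; P_K = (1−ρ)ρ^7/(1−ρ^8) = 0.003522
λ_eff = λ(1 − P_K) = 12.26·(1 − 0.003522) = 12.26·0.996478 = 12.2168 /hr

Final: 12.2168 /hr


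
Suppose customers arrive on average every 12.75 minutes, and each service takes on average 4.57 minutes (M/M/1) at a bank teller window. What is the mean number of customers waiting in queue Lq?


λ = 60/12.75 = 4.7059 /hr
μ = 60/4.57 = 13.1291 /hr
ρ = λ/μ = 4.7059/13.1291 = 0.3584
Lq = ρ²/(1−ρ) = 0.1285/0.6416 = 0.2002

Final: 0.2002


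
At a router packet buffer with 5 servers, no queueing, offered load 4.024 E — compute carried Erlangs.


B(5,4.024) = 0.201211 (Erlang-B)
Carried load = a(1 − B) = 4.024·(1 − 0.201211) = 4.024·0.798789 = 3.2143 E

Final: 3.2143 Erlangs


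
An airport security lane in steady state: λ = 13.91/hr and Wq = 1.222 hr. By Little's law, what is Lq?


Lq = λWq = 13.91·1.222 = 16.9980

Final: 16.9980


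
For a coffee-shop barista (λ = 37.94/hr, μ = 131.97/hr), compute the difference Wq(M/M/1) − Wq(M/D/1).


ρ = 37.94/131.97 = 0.2875
Wq(M/M/1) = ρ/(μ−λ) = 0.2875/94.03 = 0.003057 hr
Wq(M/D/1) = ρ/(2(μ−λ)) = 0.001529 hr
Savings = 0.003057 − 0.001529 = 0.001529 hr

Final: 0.001529 hr


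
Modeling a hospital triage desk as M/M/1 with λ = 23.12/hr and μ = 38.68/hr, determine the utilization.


ρ = λ/μ = 23.12/38.68 = 0.5977

Final: 0.5977


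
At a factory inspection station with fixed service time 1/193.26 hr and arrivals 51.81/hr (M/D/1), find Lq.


ρ = 51.81/193.26 = 0.2681
M/D/1: Lq = ρ²/(2(1−ρ)) = 0.07187/(2·0.7319) = 0.04910

Final: 0.04910


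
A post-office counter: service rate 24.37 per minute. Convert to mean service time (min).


Mean service time = 1/μ = 1/24.37 minute = 0.04103 minute
In minutes: 0.04103 × 1 = 0.04103 min

Final: 0.04103 min


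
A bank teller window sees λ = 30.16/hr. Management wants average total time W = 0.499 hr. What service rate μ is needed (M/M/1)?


W = 1/(μ−λ) ⇒ μ − λ = 1/W = 1/0.499 = 2.0040
μ = λ + 1/W = 30.16 + 2.0040 = 32.1640 per hr

Final: 32.1640 /hr


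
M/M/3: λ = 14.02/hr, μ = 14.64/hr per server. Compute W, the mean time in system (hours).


a = 0.9577; ρ = 0.3192; P₀ = 0.380054
Lq = P₀·a^c·ρ/(c!(1−ρ)²) = 0.03832
Wq = Lq/λ = 0.03832/14.02 = 0.002733 hr
W = Wq + 1/μ = 0.002733 + 0.06831 = 0.07104 hr

Final: 0.07104 hr


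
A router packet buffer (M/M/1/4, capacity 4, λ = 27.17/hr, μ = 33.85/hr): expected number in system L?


ρ = 27.17/33.85 = 0.8027
L = ρ[1 − (K+1)ρ^K + Kρ^(K+1)] / [(1−ρ)(1−ρ^(K+1))]
Numerator: 0.8027·(1 − 5·0.415072 + 4·0.333162) = 0.206511
Denominator: (0.1973)·(0.666838) = 0.131595
L = 0.206511/0.131595 = 1.5693

Final: 1.5693


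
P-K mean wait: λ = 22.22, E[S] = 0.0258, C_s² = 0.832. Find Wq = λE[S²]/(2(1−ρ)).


ρ = λ·E[S] = 22.22·0.0258 = 0.5733
E[S²] = E[S]²(1+C_s²) = 0.0258²·(1+0.832) = 0.001219
Wq = λ·E[S²]/(2(1−ρ)) = 22.22·0.001219/(2·0.4267) = 0.03175 hr

Final: 0.03175 hr


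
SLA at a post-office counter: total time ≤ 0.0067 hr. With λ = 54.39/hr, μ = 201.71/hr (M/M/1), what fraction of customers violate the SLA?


W ~ Exponential(μ−λ) for M/M/1.
μ − λ = 201.71 − 54.39 = 147.3200
P(W > t) = e^{−(μ−λ)t} = e^{−0.9870} = 0.372677

Final: 0.372677


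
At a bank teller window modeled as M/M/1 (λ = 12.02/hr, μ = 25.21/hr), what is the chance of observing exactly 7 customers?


ρ = 12.02/25.21 = 0.4768
P_n = (1−ρ)·ρ^n = (1 − 0.4768)·0.4768^7 = 0.5232·0.005602 = 0.002931

Final: 0.002931


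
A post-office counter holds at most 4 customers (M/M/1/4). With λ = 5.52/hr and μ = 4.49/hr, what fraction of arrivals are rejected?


ρ = λ/μ = 5.52/4.49 = 1.2294
P_K = (1−ρ)ρ^K/(1−ρ^(K+1)) = (-0.2294·2.284394)/(1 − 2.808431)
= -0.524037/-1.808431 = 0.289774

Final: 0.289774


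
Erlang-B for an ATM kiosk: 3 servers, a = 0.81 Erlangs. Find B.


B(c,a) = (a^c/c!) / Σ_{k=0}^{c} a^k/k!
a^3/3! = 0.088574
Σ terms (k=0..3): 1.00000 + 0.81000 + 0.32805 + 0.08857 = 2.226624
B = 0.088574/2.226624 = 0.039779

Final: 0.039779


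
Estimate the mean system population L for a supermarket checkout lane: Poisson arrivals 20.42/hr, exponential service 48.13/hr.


ρ = λ/μ = 20.42/48.13 = 0.4243
L = ρ/(1−ρ) = 0.4243/(1 − 0.4243) = 0.4243/0.5757 = 0.7369

Final: 0.7369


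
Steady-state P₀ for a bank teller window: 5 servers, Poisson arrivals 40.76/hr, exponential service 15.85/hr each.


a = λ/μ = 40.76/15.85 = 2.5716; ρ = a/c = 0.5143
Σ_{k=0}^{4} a^k/k! (terms k=0..4) = 1.00000 + 2.57161 + 3.30659 + 2.83442 + 1.82225 = 11.53486
Tail: a^5/(5!(1−ρ)) = 112.46685/(120·0.4857) = 1.92972
P₀ = 1/(11.53486 + 1.92972) = 1/13.46458 = 0.074269

Final: 0.074269


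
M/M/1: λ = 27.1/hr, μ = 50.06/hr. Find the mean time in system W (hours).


W = 1/(μ−λ) = 1/(50.06 − 27.1) = 1/22.96 = 0.04355 hr

Final: 0.04355 hr


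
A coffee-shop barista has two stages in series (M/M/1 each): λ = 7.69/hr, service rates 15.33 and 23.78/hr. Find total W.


Each node sees arrival rate λ = 7.69/hr (tandem ⇒ throughput preserved).
W₁ = 1/(μ₁−λ) = 1/(15.33−7.69) = 0.13089 hr
W₂ = 1/(μ₂−λ) = 1/(23.78−7.69) = 0.06215 hr
W_total = W₁ + W₂ = 0.13089 + 0.06215 = 0.19304 hr

Final: 0.19304 hr


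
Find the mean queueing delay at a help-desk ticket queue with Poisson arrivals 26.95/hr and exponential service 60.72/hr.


ρ = 26.95/60.72 = 0.4438
Wq = ρ/(μ−λ) = 0.4438/(60.72 − 26.95) = 0.4438/33.77 = 0.01314 hr

Final: 0.01314 hr


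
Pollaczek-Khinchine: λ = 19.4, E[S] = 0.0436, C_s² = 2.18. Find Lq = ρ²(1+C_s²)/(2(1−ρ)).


ρ = λ·E[S] = 19.4·0.0436 = 0.8458
Lq = ρ²(1+C_s²)/(2(1−ρ)) = 0.7154·(1+2.18)/(2·0.1542)
= 0.7154·3.1800/0.3083 = 7.37907

Final: 7.37907


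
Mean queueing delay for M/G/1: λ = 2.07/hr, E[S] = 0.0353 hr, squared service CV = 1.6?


ρ = λ·E[S] = 2.07·0.0353 = 0.07307
E[S²] = E[S]²(1+C_s²) = 0.0353²·(1+1.6) = 0.003240
Wq = λ·E[S²]/(2(1−ρ)) = 2.07·0.003240/(2·0.9269) = 0.003618 hr

Final: 0.003618 hr


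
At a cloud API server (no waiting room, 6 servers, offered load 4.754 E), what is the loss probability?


B(c,a) = (a^c/c!) / Σ_{k=0}^{c} a^k/k!
a^6/6! = 16.033287
Σ terms (k=0..6): 1.00000 + 4.75400 + 11.30026 + 17.90714 + 21.28264 + 20.23553 + 16.03329 = 92.512858
B = 16.033287/92.512858 = 0.173309

Final: 0.173309


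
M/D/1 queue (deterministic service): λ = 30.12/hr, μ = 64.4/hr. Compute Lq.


ρ = 30.12/64.4 = 0.4677
M/D/1: Lq = ρ²/(2(1−ρ)) = 0.2187/(2·0.5323) = 0.20547

Final: 0.20547


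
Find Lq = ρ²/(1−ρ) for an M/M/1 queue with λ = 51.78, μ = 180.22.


ρ = 51.78/180.22 = 0.2873
Lq = ρ²/(1−ρ) = 0.08255/0.7127 = 0.1158

Final: 0.1158


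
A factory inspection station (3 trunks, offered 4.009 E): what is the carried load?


B(3,4.009) = 0.451517 (Erlang-B)
Carried load = a(1 − B) = 4.009·(1 − 0.451517) = 4.009·0.548483 = 2.1989 E

Final: 2.1989 Erlangs


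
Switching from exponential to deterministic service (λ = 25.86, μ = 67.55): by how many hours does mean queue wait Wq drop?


ρ = 25.86/67.55 = 0.3828
Wq(M/M/1) = ρ/(μ−λ) = 0.3828/41.69 = 0.009183 hr
Wq(M/D/1) = ρ/(2(μ−λ)) = 0.004591 hr
Savings = 0.009183 − 0.004591 = 0.004591 hr

Final: 0.004591 hr


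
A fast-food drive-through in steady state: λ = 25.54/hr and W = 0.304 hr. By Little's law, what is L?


L = λW = 25.54·0.304 = 7.7642

Final: 7.7642


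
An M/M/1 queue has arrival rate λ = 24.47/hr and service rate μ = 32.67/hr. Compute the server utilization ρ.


ρ = λ/μ = 24.47/32.67 = 0.7490

Final: 0.7490


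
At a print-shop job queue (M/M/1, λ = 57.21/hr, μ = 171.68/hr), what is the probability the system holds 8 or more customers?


ρ = 57.21/171.68 = 0.3332
P(N ≥ n) = ρ^n = 0.3332^8 = 0.0001521

Final: 0.0001521


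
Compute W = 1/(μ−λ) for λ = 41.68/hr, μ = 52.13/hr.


W = 1/(μ−λ) = 1/(52.13 − 41.68) = 1/10.45 = 0.09569 hr

Final: 0.09569 hr


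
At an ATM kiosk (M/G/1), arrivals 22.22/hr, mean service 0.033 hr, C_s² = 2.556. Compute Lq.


ρ = λ·E[S] = 22.22·0.033 = 0.7333
Lq = ρ²(1+C_s²)/(2(1−ρ)) = 0.5377·(1+2.556)/(2·0.2667)
= 0.5377·3.5560/0.5335 = 3.58393

Final: 3.58393


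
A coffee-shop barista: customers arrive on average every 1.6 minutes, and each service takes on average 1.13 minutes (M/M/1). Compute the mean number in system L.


λ = 60/1.6 = 37.5000 /hr
μ = 60/1.13 = 53.0973 /hr
ρ = λ/μ = 37.5000/53.0973 = 0.7062
L = ρ/(1−ρ) = 0.7062/0.2938 = 2.4043

Final: 2.4043


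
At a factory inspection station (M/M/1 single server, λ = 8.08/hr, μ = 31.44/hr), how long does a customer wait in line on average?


ρ = 8.08/31.44 = 0.2570
Wq = ρ/(μ−λ) = 0.2570/(31.44 − 8.08) = 0.2570/23.36 = 0.01100 hr

Final: 0.01100 hr


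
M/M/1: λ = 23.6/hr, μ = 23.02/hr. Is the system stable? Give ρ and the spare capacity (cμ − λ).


Total capacity cμ = 1·23.02 = 23.02/hr
ρ = λ/(cμ) = 23.6/23.02 = 1.0252
Stable ⇔ ρ < 1: NO
Spare capacity = cμ − λ = 23.02 − 23.6 = -0.58/hr

Final: ρ = 1.0252; unstable; margin = -0.58/hr


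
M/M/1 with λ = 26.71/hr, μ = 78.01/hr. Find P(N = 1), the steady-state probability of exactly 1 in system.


ρ = 26.71/78.01 = 0.3424
P_n = (1−ρ)·ρ^n = (1 − 0.3424)·0.3424^1 = 0.6576·0.342392 = 0.225160

Final: 0.225160


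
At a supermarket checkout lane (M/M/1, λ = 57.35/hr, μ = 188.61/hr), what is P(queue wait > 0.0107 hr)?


ρ = 57.35/188.61 = 0.3041
P(Wq > t) = ρ·e^{−(μ−λ)t} = 0.3041·e^{−1.4045}
= 0.3041·0.245494 = 0.074647

Final: 0.074647


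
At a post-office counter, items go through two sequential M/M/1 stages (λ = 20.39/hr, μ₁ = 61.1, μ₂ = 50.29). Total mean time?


Each node sees arrival rate λ = 20.39/hr (tandem ⇒ throughput preserved).
W₁ = 1/(μ₁−λ) = 1/(61.1−20.39) = 0.02456 hr
W₂ = 1/(μ₂−λ) = 1/(50.29−20.39) = 0.03344 hr
W_total = W₁ + W₂ = 0.02456 + 0.03344 = 0.05801 hr

Final: 0.05801 hr


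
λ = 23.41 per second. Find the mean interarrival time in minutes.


Mean interarrival time = 1/λ = 1/23.41 second = 0.04272 second
In minutes: 0.04272 × 0.0166667 = 0.0007119 min

Final: 0.0007119 min


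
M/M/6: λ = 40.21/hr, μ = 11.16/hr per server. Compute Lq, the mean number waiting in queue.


a = λ/μ = 3.6030; ρ = a/6 = 0.6005
P₀ = 0.025921
Lq = P₀·a^c·ρ / (c!·(1−ρ)²) = 0.025921·2187.85870·0.6005/(720·0.15959)
= 0.29638

Final: 0.29638


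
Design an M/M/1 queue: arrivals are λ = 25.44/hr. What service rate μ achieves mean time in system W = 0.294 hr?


W = 1/(μ−λ) ⇒ μ − λ = 1/W = 1/0.294 = 3.4014
μ = λ + 1/W = 25.44 + 3.4014 = 28.8414 per hr

Final: 28.8414 /hr


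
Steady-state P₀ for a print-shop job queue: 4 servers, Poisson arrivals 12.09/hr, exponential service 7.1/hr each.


a = λ/μ = 12.09/7.1 = 1.7028; ρ = a/c = 0.4257
Σ_{k=0}^{3} a^k/k! (terms k=0..3) = 1.00000 + 1.70282 + 1.44979 + 0.82291 = 4.97552
Tail: a^4/(4!(1−ρ)) = 8.40760/(24·0.5743) = 0.60999
P₀ = 1/(4.97552 + 0.60999) = 1/5.58551 = 0.179035

Final: 0.179035


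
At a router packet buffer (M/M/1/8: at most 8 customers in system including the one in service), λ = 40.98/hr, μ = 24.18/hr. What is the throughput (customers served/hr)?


ρ = 1.6948; P_K = (1−ρ)ρ^8/(1−ρ^9) = 0.413541
λ_eff = λ(1 − P_K) = 40.98·(1 − 0.413541) = 40.98·0.586459 = 24.0331 /hr

Final: 24.0331 /hr


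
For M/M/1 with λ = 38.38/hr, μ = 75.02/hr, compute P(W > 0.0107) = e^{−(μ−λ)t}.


W ~ Exponential(μ−λ) for M/M/1.
μ − λ = 75.02 − 38.38 = 36.6400
P(W > t) = e^{−(μ−λ)t} = e^{−0.3920} = 0.675672

Final: 0.675672


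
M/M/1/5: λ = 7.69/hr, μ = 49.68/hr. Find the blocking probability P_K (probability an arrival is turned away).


ρ = λ/μ = 7.69/49.68 = 0.1548
P_K = (1−ρ)ρ^K/(1−ρ^(K+1)) = (0.8452·0.00008886)/(1 − 0.00001376)
= 0.00007511/0.999986 = 0.00007511

Final: 0.00007511


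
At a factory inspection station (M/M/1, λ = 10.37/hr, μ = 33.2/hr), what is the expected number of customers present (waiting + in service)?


ρ = λ/μ = 10.37/33.2 = 0.3123
L = ρ/(1−ρ) = 0.3123/(1 − 0.3123) = 0.3123/0.6877 = 0.4542

Final: 0.4542


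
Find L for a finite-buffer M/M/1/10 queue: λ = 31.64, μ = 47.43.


ρ = 31.64/47.43 = 0.6671
L = ρ[1 − (K+1)ρ^K + Kρ^(K+1)] / [(1−ρ)(1−ρ^(K+1))]
Numerator: 0.6671·(1 − 11·0.017452 + 10·0.011642) = 0.616690
Denominator: (0.3329)·(0.988358) = 0.329036
L = 0.616690/0.329036 = 1.8742

Final: 1.8742


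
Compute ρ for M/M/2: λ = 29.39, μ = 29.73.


ρ = λ/(cμ) = 29.39/(2·29.73) = 29.39/59.46 = 0.4943

Final: 0.4943


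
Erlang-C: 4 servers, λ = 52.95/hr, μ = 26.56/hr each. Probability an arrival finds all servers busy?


a = λ/μ = 1.9936; ρ = a/4 = 0.4984
P₀ = 0.131345 (from M/M/c formula)
C(c,a) = [a^c/(c!(1−ρ))]·P₀ = [15.79616/(24·0.5016)]·0.131345
= 1.31215·0.131345 = 0.172344

Final: 0.172344


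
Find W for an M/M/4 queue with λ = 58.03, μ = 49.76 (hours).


a = 1.1662; ρ = 0.2915; P₀ = 0.310623
Lq = P₀·a^c·ρ/(c!(1−ρ)²) = 0.01391
Wq = Lq/λ = 0.01391/58.03 = 0.0002396 hr
W = Wq + 1/μ = 0.0002396 + 0.02010 = 0.02034 hr

Final: 0.02034 hr


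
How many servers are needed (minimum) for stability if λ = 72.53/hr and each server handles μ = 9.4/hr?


Stability requires cμ > λ ⇔ c > λ/μ.
λ/μ = 72.53/9.4 = 7.7160
Minimum integer c = ⌊7.7160⌋ + 1 = 8
Check: 8·9.4 = 75.20 > 72.53, while 7·9.4 = 65.80 ≤ 72.53

Final: 8 servers


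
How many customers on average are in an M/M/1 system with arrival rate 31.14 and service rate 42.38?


ρ = λ/μ = 31.14/42.38 = 0.7348
L = ρ/(1−ρ) = 0.7348/(1 − 0.7348) = 0.7348/0.2652 = 2.7705

Final: 2.7705


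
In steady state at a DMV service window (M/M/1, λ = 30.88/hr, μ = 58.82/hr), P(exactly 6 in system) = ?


ρ = 30.88/58.82 = 0.5250
P_n = (1−ρ)·ρ^n = (1 − 0.5250)·0.5250^6 = 0.4750·0.020937 = 0.009945

Final: 0.009945


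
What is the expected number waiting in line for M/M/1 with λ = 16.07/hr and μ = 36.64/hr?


ρ = 16.07/36.64 = 0.4386
Lq = ρ²/(1−ρ) = 0.1924/0.5614 = 0.3426

Final: 0.3426


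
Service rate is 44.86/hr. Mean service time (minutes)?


Mean service time = 1/μ = 1/44.86 hour = 0.02229 hour
In minutes: 0.02229 × 60 = 1.3375 min

Final: 1.3375 min


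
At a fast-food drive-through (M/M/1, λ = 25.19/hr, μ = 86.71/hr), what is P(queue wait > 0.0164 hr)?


ρ = 25.19/86.71 = 0.2905
P(Wq > t) = ρ·e^{−(μ−λ)t} = 0.2905·e^{−1.0089}
= 0.2905·0.364610 = 0.105922

Final: 0.105922


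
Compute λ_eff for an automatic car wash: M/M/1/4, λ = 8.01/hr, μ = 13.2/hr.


ρ = 0.6068; P_K = (1−ρ)ρ^4/(1−ρ^5) = 0.058092
λ_eff = λ(1 − P_K) = 8.01·(1 − 0.058092) = 8.01·0.941908 = 7.5447 /hr

Final: 7.5447 /hr


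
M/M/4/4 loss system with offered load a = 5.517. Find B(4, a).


B(c,a) = (a^c/c!) / Σ_{k=0}^{c} a^k/k!
a^4/4! = 38.601190
Σ terms (k=0..4): 1.00000 + 5.51700 + 15.21864 + 27.98709 + 38.60119 = 88.323922
B = 38.601190/88.323922 = 0.437041

Final: 0.437041
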